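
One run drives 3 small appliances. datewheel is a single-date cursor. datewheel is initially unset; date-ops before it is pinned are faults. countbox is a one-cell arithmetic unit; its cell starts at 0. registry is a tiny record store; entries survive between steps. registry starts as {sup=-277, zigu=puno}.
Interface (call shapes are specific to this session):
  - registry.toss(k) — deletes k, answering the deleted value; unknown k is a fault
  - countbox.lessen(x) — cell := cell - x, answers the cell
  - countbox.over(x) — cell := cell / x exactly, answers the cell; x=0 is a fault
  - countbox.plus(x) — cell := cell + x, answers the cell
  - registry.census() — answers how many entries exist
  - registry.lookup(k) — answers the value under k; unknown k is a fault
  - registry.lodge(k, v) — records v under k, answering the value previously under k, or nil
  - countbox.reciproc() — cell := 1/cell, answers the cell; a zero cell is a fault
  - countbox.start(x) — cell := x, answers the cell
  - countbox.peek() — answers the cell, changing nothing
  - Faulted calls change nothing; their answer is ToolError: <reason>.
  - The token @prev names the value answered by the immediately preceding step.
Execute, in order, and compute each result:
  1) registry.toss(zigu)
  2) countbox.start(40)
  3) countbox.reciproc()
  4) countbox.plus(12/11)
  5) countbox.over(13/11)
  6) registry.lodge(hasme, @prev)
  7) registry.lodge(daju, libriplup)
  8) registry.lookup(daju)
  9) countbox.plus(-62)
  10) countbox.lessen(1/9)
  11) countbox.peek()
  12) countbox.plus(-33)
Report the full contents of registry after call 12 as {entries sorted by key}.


Answer: {daju=libriplup, hasme=491/520, sup=-277}

Derivation:
·→ registry.toss(k→zigu)
·← puno
·→ countbox.start(x→40)
·← 40
·→ countbox.reciproc()
·← 1/40
·→ countbox.plus(x→12/11)
·← 491/440
·→ countbox.over(x→13/11)
·← 491/520
·→ registry.lodge(k→hasme, v→@prev)
·← nil
·→ registry.lodge(k→daju, v→libriplup)
·← nil
·→ registry.lookup(k→daju)
·← libriplup
·→ countbox.plus(x→-62)
·← -31749/520
·→ countbox.lessen(x→1/9)
·← -286261/4680
·→ countbox.peek()
·← -286261/4680
·→ countbox.plus(x→-33)
·← -440701/4680


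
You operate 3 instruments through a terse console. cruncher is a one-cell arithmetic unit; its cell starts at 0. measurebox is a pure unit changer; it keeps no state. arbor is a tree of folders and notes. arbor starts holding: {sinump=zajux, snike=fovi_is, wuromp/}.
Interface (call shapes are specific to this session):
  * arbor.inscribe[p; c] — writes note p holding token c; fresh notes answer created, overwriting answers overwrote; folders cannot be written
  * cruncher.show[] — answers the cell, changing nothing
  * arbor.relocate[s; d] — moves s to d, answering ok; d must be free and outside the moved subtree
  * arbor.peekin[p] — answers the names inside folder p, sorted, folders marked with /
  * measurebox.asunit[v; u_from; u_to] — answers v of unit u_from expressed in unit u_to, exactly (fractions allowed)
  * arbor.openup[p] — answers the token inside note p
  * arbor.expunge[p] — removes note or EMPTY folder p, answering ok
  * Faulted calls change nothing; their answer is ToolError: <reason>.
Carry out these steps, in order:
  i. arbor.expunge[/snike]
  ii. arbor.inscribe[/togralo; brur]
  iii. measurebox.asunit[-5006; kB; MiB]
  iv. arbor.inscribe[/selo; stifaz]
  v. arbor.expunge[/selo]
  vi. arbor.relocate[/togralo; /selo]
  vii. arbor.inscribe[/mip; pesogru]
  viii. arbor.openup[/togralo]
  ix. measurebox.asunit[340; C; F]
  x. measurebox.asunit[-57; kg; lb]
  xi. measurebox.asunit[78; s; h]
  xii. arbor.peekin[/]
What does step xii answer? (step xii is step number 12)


Answer: [mip, selo, sinump, wuromp/]

Derivation:
Act: arbor.expunge[p→/snike]
Obs: ok
Act: arbor.inscribe[p→/togralo; c→brur]
Obs: created
Act: measurebox.asunit[v→-5006; u_from→kB; u_to→MiB]
Obs: -312875/65536
Act: arbor.inscribe[p→/selo; c→stifaz]
Obs: created
Act: arbor.expunge[p→/selo]
Obs: ok
Act: arbor.relocate[s→/togralo; d→/selo]
Obs: ok
Act: arbor.inscribe[p→/mip; c→pesogru]
Obs: created
Act: arbor.openup[p→/togralo]
Obs: ToolError: not found
Act: measurebox.asunit[v→340; u_from→C; u_to→F]
Obs: 644
Act: measurebox.asunit[v→-57; u_from→kg; u_to→lb]
Obs: -5700000000/45359237
Act: measurebox.asunit[v→78; u_from→s; u_to→h]
Obs: 13/600
Act: arbor.peekin[p→/]
Obs: [mip, selo, sinump, wuromp/]


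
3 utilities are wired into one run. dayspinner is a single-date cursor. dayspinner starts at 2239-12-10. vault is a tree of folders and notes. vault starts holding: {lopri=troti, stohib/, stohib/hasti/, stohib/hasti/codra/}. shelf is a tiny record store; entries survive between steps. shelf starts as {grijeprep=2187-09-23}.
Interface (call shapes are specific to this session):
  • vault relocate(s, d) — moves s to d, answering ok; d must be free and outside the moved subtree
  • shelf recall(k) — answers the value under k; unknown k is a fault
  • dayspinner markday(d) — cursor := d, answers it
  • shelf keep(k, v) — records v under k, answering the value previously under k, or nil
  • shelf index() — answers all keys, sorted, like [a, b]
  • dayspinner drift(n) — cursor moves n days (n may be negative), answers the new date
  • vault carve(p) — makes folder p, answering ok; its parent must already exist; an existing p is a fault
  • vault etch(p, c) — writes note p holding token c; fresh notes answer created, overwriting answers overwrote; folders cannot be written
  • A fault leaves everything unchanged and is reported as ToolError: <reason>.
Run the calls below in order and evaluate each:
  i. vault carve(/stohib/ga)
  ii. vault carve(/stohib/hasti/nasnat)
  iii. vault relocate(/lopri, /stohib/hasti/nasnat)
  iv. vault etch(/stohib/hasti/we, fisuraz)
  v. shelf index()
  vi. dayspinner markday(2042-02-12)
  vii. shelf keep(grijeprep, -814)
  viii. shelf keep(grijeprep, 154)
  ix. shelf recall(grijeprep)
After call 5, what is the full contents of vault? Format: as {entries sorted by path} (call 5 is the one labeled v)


·→ vault carve(/stohib/ga)
·← ok
·→ vault carve(/stohib/hasti/nasnat)
·← ok
·→ vault relocate(/lopri, /stohib/hasti/nasnat)
·← ToolError: exists
·→ vault etch(/stohib/hasti/we, fisuraz)
·← created
·→ shelf index()
·← [grijeprep]
·→ dayspinner markday(2042-02-12)
·← 2042-02-12
·→ shelf keep(grijeprep, -814)
·← 2187-09-23
·→ shelf keep(grijeprep, 154)
·← -814
·→ shelf recall(grijeprep)
·← 154

Answer: {lopri=troti, stohib/, stohib/ga/, stohib/hasti/, stohib/hasti/codra/, stohib/hasti/nasnat/, stohib/hasti/we=fisuraz}


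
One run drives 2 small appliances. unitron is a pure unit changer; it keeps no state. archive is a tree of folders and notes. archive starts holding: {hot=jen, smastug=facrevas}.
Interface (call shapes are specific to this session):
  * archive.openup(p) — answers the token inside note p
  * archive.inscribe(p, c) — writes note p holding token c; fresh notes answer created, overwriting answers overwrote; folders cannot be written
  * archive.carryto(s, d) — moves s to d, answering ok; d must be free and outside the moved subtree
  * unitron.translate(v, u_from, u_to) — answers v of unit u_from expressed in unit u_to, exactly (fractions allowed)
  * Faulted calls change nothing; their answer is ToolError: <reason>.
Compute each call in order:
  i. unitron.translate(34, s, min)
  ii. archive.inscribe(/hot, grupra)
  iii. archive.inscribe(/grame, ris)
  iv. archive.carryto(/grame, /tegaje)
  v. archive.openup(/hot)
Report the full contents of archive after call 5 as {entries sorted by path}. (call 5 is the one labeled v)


Answer: {hot=grupra, smastug=facrevas, tegaje=ris}

Derivation:
! unitron.translate(v='34', u_from='s', u_to='min') -> 17/30
! archive.inscribe(p='/hot', c='grupra') -> overwrote
! archive.inscribe(p='/grame', c='ris') -> created
! archive.carryto(s='/grame', d='/tegaje') -> ok
! archive.openup(p='/hot') -> grupra


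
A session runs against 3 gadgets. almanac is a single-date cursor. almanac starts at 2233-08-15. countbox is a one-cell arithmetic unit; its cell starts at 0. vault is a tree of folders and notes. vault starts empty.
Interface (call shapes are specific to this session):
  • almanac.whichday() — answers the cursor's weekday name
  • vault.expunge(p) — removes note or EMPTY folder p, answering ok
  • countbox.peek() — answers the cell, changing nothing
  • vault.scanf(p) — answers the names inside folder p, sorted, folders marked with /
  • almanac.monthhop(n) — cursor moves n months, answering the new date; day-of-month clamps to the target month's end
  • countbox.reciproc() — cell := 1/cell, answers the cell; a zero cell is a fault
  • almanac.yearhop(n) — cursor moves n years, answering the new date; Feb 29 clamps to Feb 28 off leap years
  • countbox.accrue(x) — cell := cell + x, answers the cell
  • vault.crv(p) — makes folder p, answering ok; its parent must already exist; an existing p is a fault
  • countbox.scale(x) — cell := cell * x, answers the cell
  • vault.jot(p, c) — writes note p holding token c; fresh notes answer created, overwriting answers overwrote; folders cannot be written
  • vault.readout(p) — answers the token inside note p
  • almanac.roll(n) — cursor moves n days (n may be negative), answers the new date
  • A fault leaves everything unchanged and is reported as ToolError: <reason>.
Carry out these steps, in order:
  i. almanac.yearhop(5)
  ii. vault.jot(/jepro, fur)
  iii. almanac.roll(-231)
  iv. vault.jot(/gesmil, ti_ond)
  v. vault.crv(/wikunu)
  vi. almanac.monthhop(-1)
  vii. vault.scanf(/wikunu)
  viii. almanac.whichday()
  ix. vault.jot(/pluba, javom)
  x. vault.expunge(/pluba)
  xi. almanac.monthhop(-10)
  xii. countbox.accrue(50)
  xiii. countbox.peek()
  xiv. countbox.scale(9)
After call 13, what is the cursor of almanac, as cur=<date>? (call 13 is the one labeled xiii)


-> yearhop(5)
<- 2238-08-15
-> jot(/jepro, fur)
<- created
-> roll(-231)
<- 2237-12-27
-> jot(/gesmil, ti_ond)
<- created
-> crv(/wikunu)
<- ok
-> monthhop(-1)
<- 2237-11-27
-> scanf(/wikunu)
<- []
-> whichday()
<- Monday
-> jot(/pluba, javom)
<- created
-> expunge(/pluba)
<- ok
-> monthhop(-10)
<- 2237-01-27
-> accrue(50)
<- 50
-> peek()
<- 50
-> scale(9)
<- 450

Answer: cur=2237-01-27


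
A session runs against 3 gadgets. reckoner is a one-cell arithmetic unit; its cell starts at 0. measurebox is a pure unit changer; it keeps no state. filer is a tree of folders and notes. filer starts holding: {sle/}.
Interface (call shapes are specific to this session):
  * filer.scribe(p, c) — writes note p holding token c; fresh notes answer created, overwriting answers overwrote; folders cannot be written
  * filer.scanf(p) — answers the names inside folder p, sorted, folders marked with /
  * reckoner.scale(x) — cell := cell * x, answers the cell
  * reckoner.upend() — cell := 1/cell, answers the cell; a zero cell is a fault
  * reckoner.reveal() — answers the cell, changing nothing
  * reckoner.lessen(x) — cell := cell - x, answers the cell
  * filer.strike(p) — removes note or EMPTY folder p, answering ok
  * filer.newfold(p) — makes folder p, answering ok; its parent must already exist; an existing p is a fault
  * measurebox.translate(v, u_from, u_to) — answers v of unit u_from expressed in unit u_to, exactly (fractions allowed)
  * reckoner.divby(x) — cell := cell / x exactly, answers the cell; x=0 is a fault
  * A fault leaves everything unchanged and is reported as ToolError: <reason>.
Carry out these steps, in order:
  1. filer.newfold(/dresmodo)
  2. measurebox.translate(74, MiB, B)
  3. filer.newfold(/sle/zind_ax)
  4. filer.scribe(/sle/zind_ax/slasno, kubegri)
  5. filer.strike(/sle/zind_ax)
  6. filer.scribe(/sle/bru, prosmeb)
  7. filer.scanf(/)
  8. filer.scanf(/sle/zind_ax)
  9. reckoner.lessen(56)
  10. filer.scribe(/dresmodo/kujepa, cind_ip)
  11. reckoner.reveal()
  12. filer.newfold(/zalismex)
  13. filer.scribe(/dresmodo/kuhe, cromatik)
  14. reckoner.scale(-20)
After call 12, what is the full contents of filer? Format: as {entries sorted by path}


Answer: {dresmodo/, dresmodo/kujepa=cind_ip, sle/, sle/bru=prosmeb, sle/zind_ax/, sle/zind_ax/slasno=kubegri, zalismex/}

Derivation:
~$ filer.newfold p→/dresmodo
:: ok
~$ measurebox.translate v→74 u_from→MiB u_to→B
:: 77594624
~$ filer.newfold p→/sle/zind_ax
:: ok
~$ filer.scribe p→/sle/zind_ax/slasno c→kubegri
:: created
~$ filer.strike p→/sle/zind_ax
:: ToolError: not empty
~$ filer.scribe p→/sle/bru c→prosmeb
:: created
~$ filer.scanf p→/
:: [dresmodo/, sle/]
~$ filer.scanf p→/sle/zind_ax
:: [slasno]
~$ reckoner.lessen x→56
:: -56
~$ filer.scribe p→/dresmodo/kujepa c→cind_ip
:: created
~$ reckoner.reveal
:: -56
~$ filer.newfold p→/zalismex
:: ok
~$ filer.scribe p→/dresmodo/kuhe c→cromatik
:: created
~$ reckoner.scale x→-20
:: 1120


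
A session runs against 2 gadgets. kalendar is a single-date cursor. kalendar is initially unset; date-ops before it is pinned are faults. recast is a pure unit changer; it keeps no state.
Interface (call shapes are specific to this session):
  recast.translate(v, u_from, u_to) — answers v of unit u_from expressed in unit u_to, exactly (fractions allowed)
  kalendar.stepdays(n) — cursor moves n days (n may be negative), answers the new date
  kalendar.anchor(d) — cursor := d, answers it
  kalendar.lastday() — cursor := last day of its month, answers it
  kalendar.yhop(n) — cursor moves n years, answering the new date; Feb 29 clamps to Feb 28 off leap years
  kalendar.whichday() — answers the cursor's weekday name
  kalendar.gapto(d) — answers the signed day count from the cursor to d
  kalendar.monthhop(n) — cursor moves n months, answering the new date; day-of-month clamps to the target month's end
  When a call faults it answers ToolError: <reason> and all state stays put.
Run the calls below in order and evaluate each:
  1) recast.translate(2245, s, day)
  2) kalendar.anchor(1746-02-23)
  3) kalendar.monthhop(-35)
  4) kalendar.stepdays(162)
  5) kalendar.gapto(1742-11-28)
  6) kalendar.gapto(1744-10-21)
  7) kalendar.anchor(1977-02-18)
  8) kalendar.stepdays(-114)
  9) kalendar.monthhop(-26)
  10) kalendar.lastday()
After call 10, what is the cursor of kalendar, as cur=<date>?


Answer: cur=1974-08-31

Derivation:
// translate(v: 2245, u_from: s, u_to: day) : 449/17280
// anchor(d: 1746-02-23) : 1746-02-23
// monthhop(n: -35) : 1743-03-23
// stepdays(n: 162) : 1743-09-01
// gapto(d: 1742-11-28) : -277
// gapto(d: 1744-10-21) : 416
// anchor(d: 1977-02-18) : 1977-02-18
// stepdays(n: -114) : 1976-10-27
// monthhop(n: -26) : 1974-08-27
// lastday() : 1974-08-31


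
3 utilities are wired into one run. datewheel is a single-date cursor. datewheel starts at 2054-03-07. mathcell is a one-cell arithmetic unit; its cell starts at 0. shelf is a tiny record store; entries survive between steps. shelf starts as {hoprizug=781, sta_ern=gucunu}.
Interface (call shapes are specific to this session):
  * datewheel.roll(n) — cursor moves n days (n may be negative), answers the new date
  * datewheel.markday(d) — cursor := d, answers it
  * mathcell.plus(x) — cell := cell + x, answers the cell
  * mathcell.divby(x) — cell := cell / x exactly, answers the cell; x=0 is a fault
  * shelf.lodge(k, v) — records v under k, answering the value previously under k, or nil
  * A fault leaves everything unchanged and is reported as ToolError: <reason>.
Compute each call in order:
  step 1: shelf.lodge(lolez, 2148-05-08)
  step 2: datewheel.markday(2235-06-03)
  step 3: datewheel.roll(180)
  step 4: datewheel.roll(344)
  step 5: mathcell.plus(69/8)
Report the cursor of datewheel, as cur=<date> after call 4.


CALL shelf.lodge[lolez; 2148-05-08]
RET  nil
CALL datewheel.markday[2235-06-03]
RET  2235-06-03
CALL datewheel.roll[180]
RET  2235-11-30
CALL datewheel.roll[344]
RET  2236-11-08
CALL mathcell.plus[69/8]
RET  69/8

Answer: cur=2236-11-08


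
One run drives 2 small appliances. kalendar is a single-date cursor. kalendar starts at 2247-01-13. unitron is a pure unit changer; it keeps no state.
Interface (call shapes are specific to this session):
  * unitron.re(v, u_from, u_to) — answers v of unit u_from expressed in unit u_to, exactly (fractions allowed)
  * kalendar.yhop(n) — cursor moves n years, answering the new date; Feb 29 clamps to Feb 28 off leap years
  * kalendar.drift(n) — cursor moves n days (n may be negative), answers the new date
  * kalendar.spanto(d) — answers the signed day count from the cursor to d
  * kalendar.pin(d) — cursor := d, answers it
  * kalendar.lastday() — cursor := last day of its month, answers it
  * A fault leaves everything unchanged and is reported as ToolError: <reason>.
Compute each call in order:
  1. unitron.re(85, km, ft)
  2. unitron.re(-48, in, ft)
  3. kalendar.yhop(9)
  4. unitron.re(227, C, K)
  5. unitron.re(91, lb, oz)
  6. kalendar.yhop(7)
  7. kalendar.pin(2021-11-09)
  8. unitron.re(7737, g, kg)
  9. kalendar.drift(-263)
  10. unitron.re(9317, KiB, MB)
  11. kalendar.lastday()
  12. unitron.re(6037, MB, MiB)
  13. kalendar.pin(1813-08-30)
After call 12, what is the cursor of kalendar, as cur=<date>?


Answer: cur=2021-02-28

Derivation:
Step: re[v→85; u_from→km; u_to→ft]
Result: 106250000/381
Step: re[v→-48; u_from→in; u_to→ft]
Result: -4
Step: yhop[n→9]
Result: 2256-01-13
Step: re[v→227; u_from→C; u_to→K]
Result: 10003/20
Step: re[v→91; u_from→lb; u_to→oz]
Result: 1456
Step: yhop[n→7]
Result: 2263-01-13
Step: pin[d→2021-11-09]
Result: 2021-11-09
Step: re[v→7737; u_from→g; u_to→kg]
Result: 7737/1000
Step: drift[n→-263]
Result: 2021-02-19
Step: re[v→9317; u_from→KiB; u_to→MB]
Result: 149072/15625
Step: lastday[]
Result: 2021-02-28
Step: re[v→6037; u_from→MB; u_to→MiB]
Result: 94328125/16384
Step: pin[d→1813-08-30]
Result: 1813-08-30


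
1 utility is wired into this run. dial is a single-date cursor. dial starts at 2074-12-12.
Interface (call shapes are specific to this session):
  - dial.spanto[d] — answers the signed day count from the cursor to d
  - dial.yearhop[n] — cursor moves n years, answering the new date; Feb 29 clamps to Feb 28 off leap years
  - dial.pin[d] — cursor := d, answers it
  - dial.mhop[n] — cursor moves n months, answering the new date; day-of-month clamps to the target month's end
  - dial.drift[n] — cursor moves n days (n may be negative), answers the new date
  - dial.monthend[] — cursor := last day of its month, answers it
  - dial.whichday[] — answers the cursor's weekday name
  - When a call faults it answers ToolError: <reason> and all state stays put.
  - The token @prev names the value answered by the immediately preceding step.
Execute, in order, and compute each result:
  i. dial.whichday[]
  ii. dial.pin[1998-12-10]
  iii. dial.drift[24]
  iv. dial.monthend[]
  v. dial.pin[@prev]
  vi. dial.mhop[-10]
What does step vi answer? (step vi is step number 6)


>>> dial.whichday
[out] Wednesday
>>> dial.pin d=1998-12-10
[out] 1998-12-10
>>> dial.drift n=24
[out] 1999-01-03
>>> dial.monthend
[out] 1999-01-31
>>> dial.pin d=@prev
[out] 1999-01-31
>>> dial.mhop n=-10
[out] 1998-03-31

Answer: 1998-03-31


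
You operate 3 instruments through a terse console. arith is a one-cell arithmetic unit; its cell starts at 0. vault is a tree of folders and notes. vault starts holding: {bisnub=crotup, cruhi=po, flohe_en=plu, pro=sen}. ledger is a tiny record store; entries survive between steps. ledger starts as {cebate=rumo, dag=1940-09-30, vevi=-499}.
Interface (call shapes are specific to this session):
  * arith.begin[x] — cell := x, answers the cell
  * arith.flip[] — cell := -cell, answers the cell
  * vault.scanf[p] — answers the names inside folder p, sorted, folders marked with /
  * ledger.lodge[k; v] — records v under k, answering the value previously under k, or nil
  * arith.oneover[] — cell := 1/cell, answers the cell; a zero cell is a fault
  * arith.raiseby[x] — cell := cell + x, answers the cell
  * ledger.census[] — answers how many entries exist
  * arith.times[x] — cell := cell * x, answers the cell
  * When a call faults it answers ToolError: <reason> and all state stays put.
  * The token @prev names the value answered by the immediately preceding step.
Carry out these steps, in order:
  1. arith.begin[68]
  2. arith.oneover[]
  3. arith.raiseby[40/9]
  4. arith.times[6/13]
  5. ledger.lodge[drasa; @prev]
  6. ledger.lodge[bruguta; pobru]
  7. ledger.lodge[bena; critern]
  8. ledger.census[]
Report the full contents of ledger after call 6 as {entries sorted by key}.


Act: arith.begin[x='68']
Obs: 68
Act: arith.oneover[]
Obs: 1/68
Act: arith.raiseby[x='40/9']
Obs: 2729/612
Act: arith.times[x='6/13']
Obs: 2729/1326
Act: ledger.lodge[k='drasa'; v='@prev']
Obs: nil
Act: ledger.lodge[k='bruguta'; v='pobru']
Obs: nil
Act: ledger.lodge[k='bena'; v='critern']
Obs: nil
Act: ledger.census[]
Obs: 6

Answer: {bruguta=pobru, cebate=rumo, dag=1940-09-30, drasa=2729/1326, vevi=-499}


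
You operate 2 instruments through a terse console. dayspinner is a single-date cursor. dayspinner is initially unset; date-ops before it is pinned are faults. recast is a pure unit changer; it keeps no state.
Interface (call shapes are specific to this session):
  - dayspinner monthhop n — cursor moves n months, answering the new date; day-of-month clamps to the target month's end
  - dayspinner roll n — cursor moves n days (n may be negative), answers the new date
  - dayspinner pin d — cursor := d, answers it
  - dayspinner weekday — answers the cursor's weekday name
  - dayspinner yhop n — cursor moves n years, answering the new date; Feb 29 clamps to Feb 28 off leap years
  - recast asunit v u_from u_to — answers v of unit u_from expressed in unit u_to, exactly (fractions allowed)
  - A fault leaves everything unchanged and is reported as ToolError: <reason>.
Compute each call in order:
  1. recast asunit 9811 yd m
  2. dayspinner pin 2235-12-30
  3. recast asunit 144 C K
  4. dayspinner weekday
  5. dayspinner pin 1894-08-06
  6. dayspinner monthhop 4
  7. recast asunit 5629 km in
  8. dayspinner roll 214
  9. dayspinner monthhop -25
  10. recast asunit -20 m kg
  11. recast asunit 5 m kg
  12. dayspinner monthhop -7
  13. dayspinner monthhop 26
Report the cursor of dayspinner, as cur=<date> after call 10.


! 1. recast asunit(9811, yd, m) => 11213973/1250
! 2. dayspinner pin(2235-12-30) => 2235-12-30
! 3. recast asunit(144, C, K) => 8343/20
! 4. dayspinner weekday() => Wednesday
! 5. dayspinner pin(1894-08-06) => 1894-08-06
! 6. dayspinner monthhop(4) => 1894-12-06
! 7. recast asunit(5629, km, in) => 28145000000/127
! 8. dayspinner roll(214) => 1895-07-08
! 9. dayspinner monthhop(-25) => 1893-06-08
! 10. recast asunit(-20, m, kg) => ToolError: incompatible units
! 11. recast asunit(5, m, kg) => ToolError: incompatible units
! 12. dayspinner monthhop(-7) => 1892-11-08
! 13. dayspinner monthhop(26) => 1895-01-08

Answer: cur=1893-06-08


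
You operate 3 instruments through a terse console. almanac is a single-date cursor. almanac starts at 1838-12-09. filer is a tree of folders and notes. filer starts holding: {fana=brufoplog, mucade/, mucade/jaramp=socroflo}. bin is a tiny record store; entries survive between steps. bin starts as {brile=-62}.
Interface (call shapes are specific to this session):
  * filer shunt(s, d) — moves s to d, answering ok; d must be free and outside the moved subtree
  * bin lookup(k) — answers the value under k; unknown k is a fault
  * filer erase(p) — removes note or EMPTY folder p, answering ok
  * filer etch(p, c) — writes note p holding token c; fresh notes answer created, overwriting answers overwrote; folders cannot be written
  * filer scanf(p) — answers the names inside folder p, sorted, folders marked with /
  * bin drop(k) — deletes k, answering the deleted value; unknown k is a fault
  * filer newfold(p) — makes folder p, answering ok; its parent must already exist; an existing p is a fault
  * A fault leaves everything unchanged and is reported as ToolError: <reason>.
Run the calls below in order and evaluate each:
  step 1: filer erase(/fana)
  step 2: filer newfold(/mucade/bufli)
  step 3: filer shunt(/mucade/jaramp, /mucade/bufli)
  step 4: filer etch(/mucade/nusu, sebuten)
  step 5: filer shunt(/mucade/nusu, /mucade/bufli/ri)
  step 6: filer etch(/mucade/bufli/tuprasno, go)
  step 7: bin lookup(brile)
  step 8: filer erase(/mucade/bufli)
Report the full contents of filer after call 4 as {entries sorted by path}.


Answer: {mucade/, mucade/bufli/, mucade/jaramp=socroflo, mucade/nusu=sebuten}

Derivation:
> filer erase p→/fana
= ok
> filer newfold p→/mucade/bufli
= ok
> filer shunt s→/mucade/jaramp d→/mucade/bufli
= ToolError: exists
> filer etch p→/mucade/nusu c→sebuten
= created
> filer shunt s→/mucade/nusu d→/mucade/bufli/ri
= ok
> filer etch p→/mucade/bufli/tuprasno c→go
= created
> bin lookup k→brile
= -62
> filer erase p→/mucade/bufli
= ToolError: not empty


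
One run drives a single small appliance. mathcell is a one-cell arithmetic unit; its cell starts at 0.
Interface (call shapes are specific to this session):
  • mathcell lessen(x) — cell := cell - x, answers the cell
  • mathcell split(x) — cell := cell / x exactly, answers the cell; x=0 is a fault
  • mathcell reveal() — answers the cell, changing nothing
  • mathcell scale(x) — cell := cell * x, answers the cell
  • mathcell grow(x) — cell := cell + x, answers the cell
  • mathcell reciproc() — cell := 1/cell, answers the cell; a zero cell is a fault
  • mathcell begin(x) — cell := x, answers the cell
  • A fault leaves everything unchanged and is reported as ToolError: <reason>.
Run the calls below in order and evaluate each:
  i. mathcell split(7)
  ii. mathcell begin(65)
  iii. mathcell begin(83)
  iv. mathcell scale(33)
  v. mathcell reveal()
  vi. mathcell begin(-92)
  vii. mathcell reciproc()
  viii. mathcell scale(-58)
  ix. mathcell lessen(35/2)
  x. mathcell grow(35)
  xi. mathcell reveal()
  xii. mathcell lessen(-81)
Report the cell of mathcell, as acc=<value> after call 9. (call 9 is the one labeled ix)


Using mathcell split using x: 7, and observe 0.
I invoke mathcell begin using x: 65, — result: 65.
Then mathcell begin using x: 83: 83.
I use mathcell scale using x: 33, — result: 2739.
I invoke mathcell reveal(), yielding 2739.
Next I call mathcell begin using x: -92, — result: -92.
I call mathcell reciproc, → -1/92.
Using mathcell scale using x: -58, — result: 29/46.
Invoking mathcell lessen using x: 35/2, giving -388/23.
Then mathcell grow using x: 35: 417/23.
I call mathcell reveal, → 417/23.
I run mathcell lessen using x: -81, which returns 2280/23.

Answer: acc=-388/23


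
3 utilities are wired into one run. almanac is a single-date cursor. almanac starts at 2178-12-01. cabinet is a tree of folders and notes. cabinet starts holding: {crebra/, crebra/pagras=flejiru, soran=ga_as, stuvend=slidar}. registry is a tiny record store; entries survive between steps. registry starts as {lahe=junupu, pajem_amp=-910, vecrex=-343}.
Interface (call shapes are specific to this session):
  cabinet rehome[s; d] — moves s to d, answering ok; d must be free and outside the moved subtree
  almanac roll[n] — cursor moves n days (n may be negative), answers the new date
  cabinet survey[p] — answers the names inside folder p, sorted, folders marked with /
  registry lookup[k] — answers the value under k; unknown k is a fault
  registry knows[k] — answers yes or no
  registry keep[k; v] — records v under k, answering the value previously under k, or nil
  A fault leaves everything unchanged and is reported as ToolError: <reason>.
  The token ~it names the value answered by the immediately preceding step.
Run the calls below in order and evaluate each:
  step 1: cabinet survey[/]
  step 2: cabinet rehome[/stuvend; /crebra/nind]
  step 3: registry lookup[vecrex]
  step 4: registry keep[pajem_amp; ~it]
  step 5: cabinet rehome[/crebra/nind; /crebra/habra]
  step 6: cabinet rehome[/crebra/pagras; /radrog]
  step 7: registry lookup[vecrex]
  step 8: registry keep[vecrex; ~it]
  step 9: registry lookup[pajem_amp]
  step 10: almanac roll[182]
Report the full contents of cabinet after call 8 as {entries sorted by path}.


Act: cabinet survey[p: /]
Obs: [crebra/, soran, stuvend]
Act: cabinet rehome[s: /stuvend; d: /crebra/nind]
Obs: ok
Act: registry lookup[k: vecrex]
Obs: -343
Act: registry keep[k: pajem_amp; v: ~it]
Obs: -910
Act: cabinet rehome[s: /crebra/nind; d: /crebra/habra]
Obs: ok
Act: cabinet rehome[s: /crebra/pagras; d: /radrog]
Obs: ok
Act: registry lookup[k: vecrex]
Obs: -343
Act: registry keep[k: vecrex; v: ~it]
Obs: -343
Act: registry lookup[k: pajem_amp]
Obs: -343
Act: almanac roll[n: 182]
Obs: 2179-06-01

Answer: {crebra/, crebra/habra=slidar, radrog=flejiru, soran=ga_as}


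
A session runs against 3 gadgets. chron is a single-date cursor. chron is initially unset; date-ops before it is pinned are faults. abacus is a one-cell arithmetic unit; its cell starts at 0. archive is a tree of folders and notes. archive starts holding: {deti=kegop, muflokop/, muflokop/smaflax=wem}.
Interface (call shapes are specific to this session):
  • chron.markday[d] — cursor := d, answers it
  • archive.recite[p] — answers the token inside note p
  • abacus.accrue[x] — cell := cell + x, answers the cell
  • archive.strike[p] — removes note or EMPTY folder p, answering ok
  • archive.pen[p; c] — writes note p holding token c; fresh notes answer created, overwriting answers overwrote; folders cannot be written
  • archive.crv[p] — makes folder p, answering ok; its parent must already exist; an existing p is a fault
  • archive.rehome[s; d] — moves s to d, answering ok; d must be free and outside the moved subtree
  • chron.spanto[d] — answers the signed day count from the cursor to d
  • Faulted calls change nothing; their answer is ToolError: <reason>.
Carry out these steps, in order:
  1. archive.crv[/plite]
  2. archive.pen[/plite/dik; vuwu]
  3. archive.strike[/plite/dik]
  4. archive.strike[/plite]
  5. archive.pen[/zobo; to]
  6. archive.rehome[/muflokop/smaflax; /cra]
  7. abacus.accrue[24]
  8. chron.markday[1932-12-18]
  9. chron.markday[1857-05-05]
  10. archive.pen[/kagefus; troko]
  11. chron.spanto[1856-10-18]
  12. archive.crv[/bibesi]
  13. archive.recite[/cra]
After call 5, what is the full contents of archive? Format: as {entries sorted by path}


→ crv(p='/plite')
← ok
→ pen(p='/plite/dik', c='vuwu')
← created
→ strike(p='/plite/dik')
← ok
→ strike(p='/plite')
← ok
→ pen(p='/zobo', c='to')
← created
→ rehome(s='/muflokop/smaflax', d='/cra')
← ok
→ accrue(x='24')
← 24
→ markday(d='1932-12-18')
← 1932-12-18
→ markday(d='1857-05-05')
← 1857-05-05
→ pen(p='/kagefus', c='troko')
← created
→ spanto(d='1856-10-18')
← -199
→ crv(p='/bibesi')
← ok
→ recite(p='/cra')
← wem

Answer: {deti=kegop, muflokop/, muflokop/smaflax=wem, zobo=to}


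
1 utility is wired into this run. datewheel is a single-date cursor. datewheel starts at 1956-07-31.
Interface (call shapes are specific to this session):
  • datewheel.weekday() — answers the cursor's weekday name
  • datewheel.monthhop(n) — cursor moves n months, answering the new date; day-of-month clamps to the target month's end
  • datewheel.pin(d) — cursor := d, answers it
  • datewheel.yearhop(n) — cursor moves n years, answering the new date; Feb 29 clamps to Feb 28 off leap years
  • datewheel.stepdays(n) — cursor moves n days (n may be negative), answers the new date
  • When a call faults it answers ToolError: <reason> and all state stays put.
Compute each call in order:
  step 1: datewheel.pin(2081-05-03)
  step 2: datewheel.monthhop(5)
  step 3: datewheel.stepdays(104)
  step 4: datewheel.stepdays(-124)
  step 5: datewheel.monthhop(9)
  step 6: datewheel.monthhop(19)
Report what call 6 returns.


>> datewheel.pin(2081-05-03)
<< 2081-05-03
>> datewheel.monthhop(5)
<< 2081-10-03
>> datewheel.stepdays(104)
<< 2082-01-15
>> datewheel.stepdays(-124)
<< 2081-09-13
>> datewheel.monthhop(9)
<< 2082-06-13
>> datewheel.monthhop(19)
<< 2084-01-13

Answer: 2084-01-13


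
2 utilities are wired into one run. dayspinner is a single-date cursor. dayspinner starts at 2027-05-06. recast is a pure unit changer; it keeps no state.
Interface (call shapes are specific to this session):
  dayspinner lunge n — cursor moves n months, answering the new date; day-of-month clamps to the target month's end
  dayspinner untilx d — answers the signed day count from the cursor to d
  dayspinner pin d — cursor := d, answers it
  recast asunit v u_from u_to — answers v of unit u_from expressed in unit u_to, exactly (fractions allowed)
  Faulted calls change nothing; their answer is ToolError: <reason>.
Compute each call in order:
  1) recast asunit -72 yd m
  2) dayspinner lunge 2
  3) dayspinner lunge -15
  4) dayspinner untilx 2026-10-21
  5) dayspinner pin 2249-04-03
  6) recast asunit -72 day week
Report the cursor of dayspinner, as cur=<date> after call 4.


I invoke recast asunit(-72, yd, m): -41148/625.
I use dayspinner lunge(2), which returns 2027-07-06.
Then dayspinner lunge(-15), giving 2026-04-06.
Then dayspinner untilx(2026-10-21), → 198.
Next I call dayspinner pin(2249-04-03), and observe 2249-04-03.
I use recast asunit(-72, day, week), giving -72/7.

Answer: cur=2026-04-06


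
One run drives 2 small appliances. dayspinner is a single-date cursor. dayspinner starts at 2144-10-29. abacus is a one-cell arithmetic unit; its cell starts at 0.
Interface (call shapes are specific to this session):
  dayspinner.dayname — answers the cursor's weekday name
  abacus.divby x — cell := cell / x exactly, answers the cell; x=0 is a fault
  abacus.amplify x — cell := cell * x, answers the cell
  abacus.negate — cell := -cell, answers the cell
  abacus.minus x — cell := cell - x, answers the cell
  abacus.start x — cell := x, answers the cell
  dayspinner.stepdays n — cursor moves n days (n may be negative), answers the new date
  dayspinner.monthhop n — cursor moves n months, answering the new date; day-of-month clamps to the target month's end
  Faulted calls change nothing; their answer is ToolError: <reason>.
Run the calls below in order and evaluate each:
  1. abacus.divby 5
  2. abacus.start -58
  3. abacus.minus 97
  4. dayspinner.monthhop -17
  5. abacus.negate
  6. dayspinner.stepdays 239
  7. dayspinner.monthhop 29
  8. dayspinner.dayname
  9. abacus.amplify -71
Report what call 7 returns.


-- 1. abacus.divby(5) ~> 0
-- 2. abacus.start(-58) ~> -58
-- 3. abacus.minus(97) ~> -155
-- 4. dayspinner.monthhop(-17) ~> 2143-05-29
-- 5. abacus.negate() ~> 155
-- 6. dayspinner.stepdays(239) ~> 2144-01-23
-- 7. dayspinner.monthhop(29) ~> 2146-06-23
-- 8. dayspinner.dayname() ~> Thursday
-- 9. abacus.amplify(-71) ~> -11005

Answer: 2146-06-23


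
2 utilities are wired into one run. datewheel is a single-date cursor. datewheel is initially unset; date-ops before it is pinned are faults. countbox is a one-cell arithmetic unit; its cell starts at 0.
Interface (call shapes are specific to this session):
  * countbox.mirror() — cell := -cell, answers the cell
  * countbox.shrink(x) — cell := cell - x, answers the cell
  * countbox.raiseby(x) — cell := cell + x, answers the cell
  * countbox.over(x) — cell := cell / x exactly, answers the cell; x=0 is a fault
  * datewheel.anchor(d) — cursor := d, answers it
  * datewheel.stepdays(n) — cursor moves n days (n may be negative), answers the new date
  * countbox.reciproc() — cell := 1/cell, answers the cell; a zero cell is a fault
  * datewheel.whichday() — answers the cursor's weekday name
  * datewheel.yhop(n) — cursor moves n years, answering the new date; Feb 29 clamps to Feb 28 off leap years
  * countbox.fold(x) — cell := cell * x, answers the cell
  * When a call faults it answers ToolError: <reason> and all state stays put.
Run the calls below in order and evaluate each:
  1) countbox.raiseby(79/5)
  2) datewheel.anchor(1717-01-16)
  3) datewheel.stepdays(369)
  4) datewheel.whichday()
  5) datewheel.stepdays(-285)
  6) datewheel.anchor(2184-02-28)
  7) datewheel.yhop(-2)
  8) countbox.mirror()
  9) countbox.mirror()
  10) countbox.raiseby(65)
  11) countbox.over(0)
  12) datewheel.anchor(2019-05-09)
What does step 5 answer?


Answer: 1717-04-10

Derivation:
-- countbox.raiseby(79/5) -> 79/5
-- datewheel.anchor(1717-01-16) -> 1717-01-16
-- datewheel.stepdays(369) -> 1718-01-20
-- datewheel.whichday() -> Thursday
-- datewheel.stepdays(-285) -> 1717-04-10
-- datewheel.anchor(2184-02-28) -> 2184-02-28
-- datewheel.yhop(-2) -> 2182-02-28
-- countbox.mirror() -> -79/5
-- countbox.mirror() -> 79/5
-- countbox.raiseby(65) -> 404/5
-- countbox.over(0) -> ToolError: division by zero
-- datewheel.anchor(2019-05-09) -> 2019-05-09


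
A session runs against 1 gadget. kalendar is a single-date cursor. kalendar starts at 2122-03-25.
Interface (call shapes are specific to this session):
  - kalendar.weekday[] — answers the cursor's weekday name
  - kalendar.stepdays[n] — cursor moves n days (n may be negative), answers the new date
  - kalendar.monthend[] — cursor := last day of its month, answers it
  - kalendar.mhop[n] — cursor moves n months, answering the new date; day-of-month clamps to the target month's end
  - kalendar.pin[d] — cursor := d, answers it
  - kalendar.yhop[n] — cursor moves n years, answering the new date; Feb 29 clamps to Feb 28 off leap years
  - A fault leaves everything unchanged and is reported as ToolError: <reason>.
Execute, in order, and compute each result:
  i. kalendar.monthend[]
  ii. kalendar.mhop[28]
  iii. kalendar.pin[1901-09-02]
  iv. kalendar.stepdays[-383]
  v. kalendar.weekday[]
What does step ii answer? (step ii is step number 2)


Now I run monthend, → 2122-03-31.
Using mhop using n='28': 2124-07-31.
I call pin using d='1901-09-02', and see 1901-09-02.
I call stepdays using n='-383', and see 1900-08-15.
Now I run weekday, and get Wednesday.

Answer: 2124-07-31


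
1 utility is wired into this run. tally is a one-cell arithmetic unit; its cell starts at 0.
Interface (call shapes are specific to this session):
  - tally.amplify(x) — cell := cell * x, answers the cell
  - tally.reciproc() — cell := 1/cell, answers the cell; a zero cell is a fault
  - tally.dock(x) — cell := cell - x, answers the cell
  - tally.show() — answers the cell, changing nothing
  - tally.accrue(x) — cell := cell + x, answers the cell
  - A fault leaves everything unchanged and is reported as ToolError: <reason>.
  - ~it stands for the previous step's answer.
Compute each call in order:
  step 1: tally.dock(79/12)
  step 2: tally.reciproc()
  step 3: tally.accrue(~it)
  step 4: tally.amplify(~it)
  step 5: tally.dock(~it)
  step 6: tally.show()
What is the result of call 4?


Answer: 576/6241

Derivation:
Step: tally.dock[x=79/12]
Result: -79/12
Step: tally.reciproc[]
Result: -12/79
Step: tally.accrue[x=~it]
Result: -24/79
Step: tally.amplify[x=~it]
Result: 576/6241
Step: tally.dock[x=~it]
Result: 0
Step: tally.show[]
Result: 0


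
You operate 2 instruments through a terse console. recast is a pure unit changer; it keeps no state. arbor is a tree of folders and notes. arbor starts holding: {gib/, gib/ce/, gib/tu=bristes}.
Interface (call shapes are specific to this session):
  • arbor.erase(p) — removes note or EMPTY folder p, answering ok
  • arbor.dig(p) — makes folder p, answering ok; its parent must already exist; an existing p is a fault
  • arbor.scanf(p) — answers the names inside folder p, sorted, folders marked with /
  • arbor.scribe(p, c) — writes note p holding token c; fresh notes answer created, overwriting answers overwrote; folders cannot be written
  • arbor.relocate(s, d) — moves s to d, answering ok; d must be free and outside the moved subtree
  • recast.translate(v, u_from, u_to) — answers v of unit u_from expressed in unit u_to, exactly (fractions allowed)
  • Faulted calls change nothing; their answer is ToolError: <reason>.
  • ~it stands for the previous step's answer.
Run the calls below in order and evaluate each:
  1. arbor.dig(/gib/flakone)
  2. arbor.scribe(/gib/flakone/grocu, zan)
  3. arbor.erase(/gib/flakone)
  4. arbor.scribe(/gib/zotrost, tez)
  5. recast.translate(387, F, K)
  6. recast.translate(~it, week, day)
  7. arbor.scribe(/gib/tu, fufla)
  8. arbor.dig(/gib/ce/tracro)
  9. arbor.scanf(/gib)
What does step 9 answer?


Answer: [ce/, flakone/, tu, zotrost]

Derivation:
% arbor.dig(p→/gib/flakone) ~> ok
% arbor.scribe(p→/gib/flakone/grocu, c→zan) ~> created
% arbor.erase(p→/gib/flakone) ~> ToolError: not empty
% arbor.scribe(p→/gib/zotrost, c→tez) ~> created
% recast.translate(v→387, u_from→F, u_to→K) ~> 84667/180
% recast.translate(v→~it, u_from→week, u_to→day) ~> 592669/180
% arbor.scribe(p→/gib/tu, c→fufla) ~> overwrote
% arbor.dig(p→/gib/ce/tracro) ~> ok
% arbor.scanf(p→/gib) ~> [ce/, flakone/, tu, zotrost]
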